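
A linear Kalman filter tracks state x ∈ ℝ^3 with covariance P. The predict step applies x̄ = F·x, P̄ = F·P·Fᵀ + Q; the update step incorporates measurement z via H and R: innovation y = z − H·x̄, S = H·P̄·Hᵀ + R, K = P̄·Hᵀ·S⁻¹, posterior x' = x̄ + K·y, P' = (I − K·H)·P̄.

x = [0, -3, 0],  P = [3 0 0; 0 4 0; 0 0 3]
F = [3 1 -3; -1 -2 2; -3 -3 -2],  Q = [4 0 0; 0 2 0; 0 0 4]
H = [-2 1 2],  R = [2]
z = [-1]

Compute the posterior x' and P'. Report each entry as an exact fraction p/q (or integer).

x̄ = F·x = [-3, 6, 9]
P̄ = F·P·Fᵀ + Q = [62 -35 -21; -35 33 21; -21 21 79]
y = z − H·x̄ = [-31]
S = H·P̄·Hᵀ + R = [991]
K = P̄·Hᵀ·S⁻¹ = [-201/991; 145/991; 221/991]
x' = x̄ + K·y = [3258/991, 1451/991, 2068/991]
P' = (I − K·H)·P̄ = [21041/991 -5540/991 23610/991; -5540/991 11678/991 -11234/991; 23610/991 -11234/991 29448/991]

x' = [3258/991, 1451/991, 2068/991]
P' = [21041/991 -5540/991 23610/991; -5540/991 11678/991 -11234/991; 23610/991 -11234/991 29448/991]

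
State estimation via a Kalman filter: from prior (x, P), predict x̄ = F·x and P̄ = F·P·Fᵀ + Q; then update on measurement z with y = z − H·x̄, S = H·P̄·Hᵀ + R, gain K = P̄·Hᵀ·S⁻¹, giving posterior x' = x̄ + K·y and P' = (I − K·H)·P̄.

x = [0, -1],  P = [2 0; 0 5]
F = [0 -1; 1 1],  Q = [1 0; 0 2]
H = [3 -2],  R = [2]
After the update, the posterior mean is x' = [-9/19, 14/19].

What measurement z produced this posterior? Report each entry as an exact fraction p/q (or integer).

z = [-3]

x̄ = F·x = [1, -1]
P̄ = F·P·Fᵀ + Q = [6 -5; -5 9]
S = H·P̄·Hᵀ + R = [152]
K = P̄·Hᵀ·S⁻¹ = [7/38; -33/152]
x' − x̄ = [-28/19, 33/19] = K·y
y = (KᵀK)⁻¹·Kᵀ·(x' − x̄) = [-8]
z = y + H·x̄ = [-8] + [5] = [-3]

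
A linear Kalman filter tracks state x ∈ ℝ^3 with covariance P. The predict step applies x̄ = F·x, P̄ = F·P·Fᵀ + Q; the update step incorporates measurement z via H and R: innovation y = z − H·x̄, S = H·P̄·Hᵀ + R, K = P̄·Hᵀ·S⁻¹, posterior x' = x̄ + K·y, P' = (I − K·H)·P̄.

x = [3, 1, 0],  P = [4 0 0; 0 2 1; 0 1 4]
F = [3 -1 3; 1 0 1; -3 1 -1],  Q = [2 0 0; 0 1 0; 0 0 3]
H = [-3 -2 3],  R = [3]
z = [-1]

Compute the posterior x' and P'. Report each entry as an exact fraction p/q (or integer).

x̄ = F·x = [8, 3, -8]
P̄ = F·P·Fᵀ + Q = [70 23 -46; 23 9 -15; -46 -15 43]
y = z − H·x̄ = [53]
S = H·P̄·Hᵀ + R = [2340]
K = P̄·Hᵀ·S⁻¹ = [-197/1170; -11/195; 33/260]
x' = x̄ + K·y = [-1081/1170, 2/195, -331/260]
P' = (I − K·H)·P̄ = [2141/585 151/195 521/130; 151/195 101/65 114/65; 521/130 114/65 1379/260]

x' = [-1081/1170, 2/195, -331/260]
P' = [2141/585 151/195 521/130; 151/195 101/65 114/65; 521/130 114/65 1379/260]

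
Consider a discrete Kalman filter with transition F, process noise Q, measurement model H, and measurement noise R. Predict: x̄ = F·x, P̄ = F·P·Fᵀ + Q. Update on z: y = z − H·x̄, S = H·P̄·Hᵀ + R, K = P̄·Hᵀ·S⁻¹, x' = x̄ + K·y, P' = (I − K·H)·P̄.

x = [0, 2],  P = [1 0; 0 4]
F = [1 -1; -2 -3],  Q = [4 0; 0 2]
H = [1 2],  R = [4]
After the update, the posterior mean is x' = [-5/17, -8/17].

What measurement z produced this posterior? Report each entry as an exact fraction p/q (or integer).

x̄ = F·x = [-2, -6]
P̄ = F·P·Fᵀ + Q = [9 10; 10 42]
S = H·P̄·Hᵀ + R = [221]
K = P̄·Hᵀ·S⁻¹ = [29/221; 94/221]
x' − x̄ = [29/17, 94/17] = K·y
y = (KᵀK)⁻¹·Kᵀ·(x' − x̄) = [13]
z = y + H·x̄ = [13] + [-14] = [-1]

z = [-1]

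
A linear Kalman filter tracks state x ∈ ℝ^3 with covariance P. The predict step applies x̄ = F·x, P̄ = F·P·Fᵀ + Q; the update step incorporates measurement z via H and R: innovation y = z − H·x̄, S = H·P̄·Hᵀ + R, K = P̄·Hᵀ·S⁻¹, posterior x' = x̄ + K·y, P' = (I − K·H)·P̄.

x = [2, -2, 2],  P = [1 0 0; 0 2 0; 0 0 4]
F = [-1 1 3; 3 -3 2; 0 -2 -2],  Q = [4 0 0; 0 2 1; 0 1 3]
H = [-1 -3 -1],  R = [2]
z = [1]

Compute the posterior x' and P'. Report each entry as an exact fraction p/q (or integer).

x̄ = F·x = [2, 16, 0]
P̄ = F·P·Fᵀ + Q = [43 15 -28; 15 45 -3; -28 -3 27]
y = z − H·x̄ = [51]
S = H·P̄·Hᵀ + R = [493]
K = P̄·Hᵀ·S⁻¹ = [-60/493; -147/493; 10/493]
x' = x̄ + K·y = [-122/29, 23/29, 30/29]
P' = (I − K·H)·P̄ = [17599/493 -1425/493 -13204/493; -1425/493 576/493 -9/493; -13204/493 -9/493 13211/493]

x' = [-122/29, 23/29, 30/29]
P' = [17599/493 -1425/493 -13204/493; -1425/493 576/493 -9/493; -13204/493 -9/493 13211/493]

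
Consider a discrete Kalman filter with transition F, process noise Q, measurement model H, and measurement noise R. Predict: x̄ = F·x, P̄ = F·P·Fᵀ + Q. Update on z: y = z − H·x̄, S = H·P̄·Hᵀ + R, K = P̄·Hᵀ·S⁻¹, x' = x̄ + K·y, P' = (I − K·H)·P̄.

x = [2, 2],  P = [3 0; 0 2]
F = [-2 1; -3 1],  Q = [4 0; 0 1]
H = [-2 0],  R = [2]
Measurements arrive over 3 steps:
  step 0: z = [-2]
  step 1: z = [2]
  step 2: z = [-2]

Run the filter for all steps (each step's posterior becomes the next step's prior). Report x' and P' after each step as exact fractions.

step 0: x̄ = F·x = [-2, -4]
step 0: P̄ = F·P·Fᵀ + Q = [18 20; 20 30]
step 0: y = z − H·x̄ = [-6]
step 0: S = H·P̄·Hᵀ + R = [74]
step 0: K = P̄·Hᵀ·S⁻¹ = [-18/37; -20/37]
step 0: x' = x̄ + K·y = [34/37, -28/37]
step 0: P' = (I − K·H)·P̄ = [18/37 20/37; 20/37 310/37]
step 1: x̄ = F·x = [-96/37, -130/37]
step 1: P̄ = F·P·Fᵀ + Q = [450/37 318/37; 318/37 389/37]
step 1: y = z − H·x̄ = [-118/37]
step 1: S = H·P̄·Hᵀ + R = [1874/37]
step 1: K = P̄·Hᵀ·S⁻¹ = [-450/937; -318/937]
step 1: x' = x̄ + K·y = [-996/937, -2278/937]
step 1: P' = (I − K·H)·P̄ = [450/937 318/937; 318/937 4385/937]
step 2: x̄ = F·x = [-286/937, 710/937]
step 2: P̄ = F·P·Fᵀ + Q = [8661/937 5495/937; 5495/937 7464/937]
step 2: y = z − H·x̄ = [-2446/937]
step 2: S = H·P̄·Hᵀ + R = [36518/937]
step 2: K = P̄·Hᵀ·S⁻¹ = [-8661/18259; -5495/18259]
step 2: x' = x̄ + K·y = [17036/18259, 28180/18259]
step 2: P' = (I − K·H)·P̄ = [8661/18259 5495/18259; 5495/18259 80998/18259]

step 0: x' = [34/37, -28/37], P' = [18/37 20/37; 20/37 310/37]
step 1: x' = [-996/937, -2278/937], P' = [450/937 318/937; 318/937 4385/937]
step 2: x' = [17036/18259, 28180/18259], P' = [8661/18259 5495/18259; 5495/18259 80998/18259]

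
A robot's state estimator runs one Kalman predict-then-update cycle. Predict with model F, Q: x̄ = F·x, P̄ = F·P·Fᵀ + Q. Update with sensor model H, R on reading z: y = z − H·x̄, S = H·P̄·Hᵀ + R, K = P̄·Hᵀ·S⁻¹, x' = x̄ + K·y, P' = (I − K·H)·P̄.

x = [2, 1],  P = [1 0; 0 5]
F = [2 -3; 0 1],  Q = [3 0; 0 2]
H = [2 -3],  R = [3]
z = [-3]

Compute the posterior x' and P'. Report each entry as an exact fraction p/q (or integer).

x̄ = F·x = [1, 1]
P̄ = F·P·Fᵀ + Q = [52 -15; -15 7]
y = z − H·x̄ = [-2]
S = H·P̄·Hᵀ + R = [454]
K = P̄·Hᵀ·S⁻¹ = [149/454; -51/454]
x' = x̄ + K·y = [78/227, 278/227]
P' = (I − K·H)·P̄ = [1407/454 789/454; 789/454 577/454]

x' = [78/227, 278/227]
P' = [1407/454 789/454; 789/454 577/454]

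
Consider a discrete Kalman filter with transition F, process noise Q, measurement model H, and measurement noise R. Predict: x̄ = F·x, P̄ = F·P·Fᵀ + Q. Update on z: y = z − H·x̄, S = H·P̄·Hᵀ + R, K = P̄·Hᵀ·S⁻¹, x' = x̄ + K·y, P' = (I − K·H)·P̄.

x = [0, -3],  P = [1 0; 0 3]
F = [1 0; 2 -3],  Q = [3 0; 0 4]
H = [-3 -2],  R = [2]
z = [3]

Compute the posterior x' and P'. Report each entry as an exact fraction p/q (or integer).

x' = [-168/101, 111/101]
P' = [276/101 -406/101; -406/101 647/101]

x̄ = F·x = [0, 9]
P̄ = F·P·Fᵀ + Q = [4 2; 2 35]
y = z − H·x̄ = [21]
S = H·P̄·Hᵀ + R = [202]
K = P̄·Hᵀ·S⁻¹ = [-8/101; -38/101]
x' = x̄ + K·y = [-168/101, 111/101]
P' = (I − K·H)·P̄ = [276/101 -406/101; -406/101 647/101]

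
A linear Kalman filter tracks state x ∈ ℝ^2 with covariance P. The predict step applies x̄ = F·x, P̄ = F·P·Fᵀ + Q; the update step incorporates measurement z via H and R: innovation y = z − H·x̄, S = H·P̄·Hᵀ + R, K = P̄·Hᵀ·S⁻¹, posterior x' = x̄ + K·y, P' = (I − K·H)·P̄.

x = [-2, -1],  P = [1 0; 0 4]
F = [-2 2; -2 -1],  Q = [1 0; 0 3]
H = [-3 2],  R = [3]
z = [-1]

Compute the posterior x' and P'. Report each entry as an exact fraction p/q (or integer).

x' = [13/4, 625/142]
P' = [13/4 9/2; 9/2 492/71]

x̄ = F·x = [2, 5]
P̄ = F·P·Fᵀ + Q = [21 -4; -4 11]
y = z − H·x̄ = [-5]
S = H·P̄·Hᵀ + R = [284]
K = P̄·Hᵀ·S⁻¹ = [-1/4; 17/142]
x' = x̄ + K·y = [13/4, 625/142]
P' = (I − K·H)·P̄ = [13/4 9/2; 9/2 492/71]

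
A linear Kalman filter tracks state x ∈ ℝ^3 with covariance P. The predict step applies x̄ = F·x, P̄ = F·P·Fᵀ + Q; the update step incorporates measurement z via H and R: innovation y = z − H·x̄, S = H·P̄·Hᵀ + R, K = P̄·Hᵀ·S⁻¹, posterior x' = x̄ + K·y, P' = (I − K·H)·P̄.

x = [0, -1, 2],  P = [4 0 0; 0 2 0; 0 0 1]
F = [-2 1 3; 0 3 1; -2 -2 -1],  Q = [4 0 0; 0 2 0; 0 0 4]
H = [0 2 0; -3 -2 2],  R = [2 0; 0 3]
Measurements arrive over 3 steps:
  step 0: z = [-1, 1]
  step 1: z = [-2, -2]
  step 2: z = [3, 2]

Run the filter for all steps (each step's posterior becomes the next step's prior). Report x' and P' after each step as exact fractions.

step 0: x' = [133/7148, -5197/7148, -2469/7148], P' = [72809/7148 -3561/7148 102219/7148; -3561/7148 3281/7148 -2203/7148; 102219/7148 -2203/7148 151097/7148]
step 1: x' = [37545083/78175610, -39802497/39087805, -202393837/156351220], P' = [105158239/39087805 -3866732/39087805 288787469/78175610; -3866732/39087805 16924326/39087805 10440534/39087805; 288787469/78175610 10440534/39087805 964958079/156351220]
step 2: x' = [-2580748137336/1182970043825, 1265693996904/1182970043825, -1526418105589/1182970043825], P' = [2964312108673/1182970043825 -152496208497/1182970043825 3976771989777/1182970043825; -152496208497/1182970043825 506016319983/1182970043825 251893000947/1182970043825; 3976771989777/1182970043825 251893000947/1182970043825 6593128984023/1182970043825]

step 0: x̄ = F·x = [5, -1, 0]
step 0: P̄ = F·P·Fᵀ + Q = [31 9 9; 9 21 -13; 9 -13 29]
step 0: y = z − H·x̄ = [1, 14]
step 0: S = H·P̄·Hᵀ + R = [86 -190; -190 586]
step 0: K = P̄·Hᵀ·S⁻¹ = [-3561/7148 -2289/7148; 3281/7148 -95/7148; -2203/7148 -19/7148]
step 0: x' = x̄ + K·y = [133/7148, -5197/7148, -2469/7148]
step 0: P' = (I − K·H)·P̄ = [72809/7148 -3561/7148 102219/7148; -3561/7148 3281/7148 -2203/7148; 102219/7148 -2203/7148 151097/7148]
step 1: x̄ = F·x = [-6435/3574, -4515/1787, 12597/7148]
step 1: P̄ = F·P·Fᵀ + Q = [114345/1787 64508/1787 -284597/3574; 64508/1787 45426/1787 -85710/1787; -284597/3574 -85710/1787 855625/7148]
step 1: y = z − H·x̄ = [5456/1787, -28555/1787]
step 1: S = H·P̄·Hᵀ + R = [185278/1787 -911592/1787; -911592/1787 5239153/1787]
step 1: K = P̄·Hᵀ·S⁻¹ = [-3866732/39087805 -6317928/39087805; 16924326/39087805 -455796/39087805; 10440534/39087805 9472256/39087805]
step 1: x' = x̄ + K·y = [37545083/78175610, -39802497/39087805, -202393837/156351220]
step 1: P' = (I − K·H)·P̄ = [105158239/39087805 -3866732/39087805 288787469/78175610; -3866732/39087805 16924326/39087805 10440534/39087805; 288787469/78175610 10440534/39087805 964958079/156351220]
step 2: x̄ = F·x = [-916571831/156351220, -680023801/156351220, 370633481/156351220]
step 2: P̄ = F·P·Fᵀ + Q = [4441797991/156351220 2453239201/156351220 -3981305581/156351220; 2453239201/156351220 2137509071/156351220 -2642300891/156351220; -3981305581/156351220 -2642300891/156351220 5897296871/156351220]
step 2: y = z − H·x̄ = [914550631/78175610, -4538327617/156351220]
step 2: S = H·P̄·Hᵀ + R = [2215684681/39087805 -16919337527/78175610; -16919337527/78175610 170937403859/156351220]
step 2: K = P̄·Hᵀ·S⁻¹ = [-152496208497/1182970043825 -211466643157/1182970043825; 506016319983/1182970043825 -16919337527/1182970043825; 251893000947/1182970043825 250718665607/1182970043825]
step 2: x' = x̄ + K·y = [-2580748137336/1182970043825, 1265693996904/1182970043825, -1526418105589/1182970043825]
step 2: P' = (I − K·H)·P̄ = [2964312108673/1182970043825 -152496208497/1182970043825 3976771989777/1182970043825; -152496208497/1182970043825 506016319983/1182970043825 251893000947/1182970043825; 3976771989777/1182970043825 251893000947/1182970043825 6593128984023/1182970043825]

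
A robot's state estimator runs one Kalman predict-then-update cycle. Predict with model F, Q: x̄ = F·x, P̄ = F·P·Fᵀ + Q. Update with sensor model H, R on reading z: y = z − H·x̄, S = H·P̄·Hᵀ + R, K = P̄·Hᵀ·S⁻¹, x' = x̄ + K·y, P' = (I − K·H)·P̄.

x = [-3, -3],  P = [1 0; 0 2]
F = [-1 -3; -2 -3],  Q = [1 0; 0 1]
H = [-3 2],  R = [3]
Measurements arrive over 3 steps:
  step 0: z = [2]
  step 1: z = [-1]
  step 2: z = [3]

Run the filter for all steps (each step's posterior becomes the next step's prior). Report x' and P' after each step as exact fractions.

step 0: x' = [52/7, 59/5], P' = [60/7 12; 12 87/5]
step 1: x' = [-10505/3821, -16147/3821], P' = [111716/3821 159645/3821; 159645/3821 230361/3821]
step 2: x' = [-804874/184033, -941847/184033], P' = [42111120/1288231 60207186/1288231; 60207186/1288231 86829114/1288231]

step 0: x̄ = F·x = [12, 15]
step 0: P̄ = F·P·Fᵀ + Q = [20 20; 20 23]
step 0: y = z − H·x̄ = [8]
step 0: S = H·P̄·Hᵀ + R = [35]
step 0: K = P̄·Hᵀ·S⁻¹ = [-4/7; -2/5]
step 0: x' = x̄ + K·y = [52/7, 59/5]
step 0: P' = (I − K·H)·P̄ = [60/7 12; 12 87/5]
step 1: x̄ = F·x = [-1499/35, -1759/35]
step 1: P̄ = F·P·Fᵀ + Q = [8336/35 9861/35; 9861/35 11756/35]
step 1: y = z − H·x̄ = [-1014/35]
step 1: S = H·P̄·Hᵀ + R = [3821/35]
step 1: K = P̄·Hᵀ·S⁻¹ = [-5286/3821; -6071/3821]
step 1: x' = x̄ + K·y = [-10505/3821, -16147/3821]
step 1: P' = (I − K·H)·P̄ = [111716/3821 159645/3821; 159645/3821 230361/3821]
step 2: x̄ = F·x = [58946/3821, 69451/3821]
step 2: P̄ = F·P·Fᵀ + Q = [3146656/3821 3733486/3821; 3733486/3821 4439674/3821]
step 2: y = z − H·x̄ = [49399/3821]
step 2: S = H·P̄·Hᵀ + R = [1288231/3821]
step 2: K = P̄·Hᵀ·S⁻¹ = [-1972996/1288231; -2321110/1288231]
step 2: x' = x̄ + K·y = [-804874/184033, -941847/184033]
step 2: P' = (I − K·H)·P̄ = [42111120/1288231 60207186/1288231; 60207186/1288231 86829114/1288231]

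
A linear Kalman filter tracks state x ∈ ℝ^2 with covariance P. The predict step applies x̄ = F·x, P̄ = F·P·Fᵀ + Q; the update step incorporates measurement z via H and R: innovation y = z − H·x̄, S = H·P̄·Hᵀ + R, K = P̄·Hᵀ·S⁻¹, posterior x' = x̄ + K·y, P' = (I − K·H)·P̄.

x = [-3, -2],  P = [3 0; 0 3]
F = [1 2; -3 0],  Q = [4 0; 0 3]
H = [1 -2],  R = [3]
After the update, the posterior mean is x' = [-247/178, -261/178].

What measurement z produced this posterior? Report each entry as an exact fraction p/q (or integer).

z = [2]

x̄ = F·x = [-7, 9]
P̄ = F·P·Fᵀ + Q = [19 -9; -9 30]
S = H·P̄·Hᵀ + R = [178]
K = P̄·Hᵀ·S⁻¹ = [37/178; -69/178]
x' − x̄ = [999/178, -1863/178] = K·y
y = (KᵀK)⁻¹·Kᵀ·(x' − x̄) = [27]
z = y + H·x̄ = [27] + [-25] = [2]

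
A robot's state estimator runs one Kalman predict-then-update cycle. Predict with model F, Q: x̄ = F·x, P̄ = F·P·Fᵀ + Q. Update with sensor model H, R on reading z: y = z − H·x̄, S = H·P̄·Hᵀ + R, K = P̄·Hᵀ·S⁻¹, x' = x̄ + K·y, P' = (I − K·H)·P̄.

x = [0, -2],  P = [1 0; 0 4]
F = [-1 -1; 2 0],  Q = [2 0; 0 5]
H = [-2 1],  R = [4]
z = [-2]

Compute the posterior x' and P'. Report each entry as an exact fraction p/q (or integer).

x' = [66/49, 26/49]
P' = [87/49 110/49; 110/49 272/49]

x̄ = F·x = [2, 0]
P̄ = F·P·Fᵀ + Q = [7 -2; -2 9]
y = z − H·x̄ = [2]
S = H·P̄·Hᵀ + R = [49]
K = P̄·Hᵀ·S⁻¹ = [-16/49; 13/49]
x' = x̄ + K·y = [66/49, 26/49]
P' = (I − K·H)·P̄ = [87/49 110/49; 110/49 272/49]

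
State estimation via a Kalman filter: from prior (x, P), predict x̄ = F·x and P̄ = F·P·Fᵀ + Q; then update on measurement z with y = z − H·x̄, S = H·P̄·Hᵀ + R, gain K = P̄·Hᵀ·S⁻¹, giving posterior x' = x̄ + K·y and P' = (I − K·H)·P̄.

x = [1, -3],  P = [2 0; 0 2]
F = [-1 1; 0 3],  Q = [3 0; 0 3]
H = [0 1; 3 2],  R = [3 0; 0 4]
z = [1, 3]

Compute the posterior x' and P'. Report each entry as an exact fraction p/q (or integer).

x' = [69/146, 167/292]
P' = [155/146 -321/292; -321/292 1083/584]

x̄ = F·x = [-4, -9]
P̄ = F·P·Fᵀ + Q = [7 6; 6 21]
y = z − H·x̄ = [10, 33]
S = H·P̄·Hᵀ + R = [24 60; 60 223]
K = P̄·Hᵀ·S⁻¹ = [-107/292 18/73; 361/584 15/146]
x' = x̄ + K·y = [69/146, 167/292]
P' = (I − K·H)·P̄ = [155/146 -321/292; -321/292 1083/584]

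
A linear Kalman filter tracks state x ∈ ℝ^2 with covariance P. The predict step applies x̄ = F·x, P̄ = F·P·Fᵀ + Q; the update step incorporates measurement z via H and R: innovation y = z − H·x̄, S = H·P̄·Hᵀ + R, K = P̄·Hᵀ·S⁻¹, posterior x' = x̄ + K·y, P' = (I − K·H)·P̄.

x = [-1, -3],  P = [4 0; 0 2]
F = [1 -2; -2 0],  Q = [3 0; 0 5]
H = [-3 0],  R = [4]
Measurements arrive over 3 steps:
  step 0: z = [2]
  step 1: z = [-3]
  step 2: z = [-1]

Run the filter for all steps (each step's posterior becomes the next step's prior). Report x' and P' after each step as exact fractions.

step 0: x' = [-70/139, 686/139], P' = [60/139 -32/139; -32/139 2343/139]
step 1: x' = [84025/90349, 65612/90349], P' = [39908/90349 -992/90349; -992/90349 603761/90349]
step 2: x' = [8001105/24931099, -47017358/24931099], P' = [10919868/24931099 -335136/24931099; -335136/24931099 168005431/24931099]

step 0: x̄ = F·x = [5, 2]
step 0: P̄ = F·P·Fᵀ + Q = [15 -8; -8 21]
step 0: y = z − H·x̄ = [17]
step 0: S = H·P̄·Hᵀ + R = [139]
step 0: K = P̄·Hᵀ·S⁻¹ = [-45/139; 24/139]
step 0: x' = x̄ + K·y = [-70/139, 686/139]
step 0: P' = (I − K·H)·P̄ = [60/139 -32/139; -32/139 2343/139]
step 1: x̄ = F·x = [-1442/139, 140/139]
step 1: P̄ = F·P·Fᵀ + Q = [9977/139 -248/139; -248/139 935/139]
step 1: y = z − H·x̄ = [-4743/139]
step 1: S = H·P̄·Hᵀ + R = [90349/139]
step 1: K = P̄·Hᵀ·S⁻¹ = [-29931/90349; 744/90349]
step 1: x' = x̄ + K·y = [84025/90349, 65612/90349]
step 1: P' = (I − K·H)·P̄ = [39908/90349 -992/90349; -992/90349 603761/90349]
step 2: x̄ = F·x = [-47199/90349, -168050/90349]
step 2: P̄ = F·P·Fᵀ + Q = [2729967/90349 -83784/90349; -83784/90349 611377/90349]
step 2: y = z − H·x̄ = [-231946/90349]
step 2: S = H·P̄·Hᵀ + R = [24931099/90349]
step 2: K = P̄·Hᵀ·S⁻¹ = [-8189901/24931099; 251352/24931099]
step 2: x' = x̄ + K·y = [8001105/24931099, -47017358/24931099]
step 2: P' = (I − K·H)·P̄ = [10919868/24931099 -335136/24931099; -335136/24931099 168005431/24931099]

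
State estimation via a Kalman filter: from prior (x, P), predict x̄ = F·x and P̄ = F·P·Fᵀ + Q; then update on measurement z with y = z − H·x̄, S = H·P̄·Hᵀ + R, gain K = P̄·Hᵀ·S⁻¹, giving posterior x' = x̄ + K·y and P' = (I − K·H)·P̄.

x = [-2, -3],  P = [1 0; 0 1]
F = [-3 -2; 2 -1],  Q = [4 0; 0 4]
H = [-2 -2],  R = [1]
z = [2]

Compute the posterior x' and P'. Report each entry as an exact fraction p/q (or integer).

x' = [252/73, -313/73]
P' = [565/73 -552/73; -552/73 557/73]

x̄ = F·x = [12, -1]
P̄ = F·P·Fᵀ + Q = [17 -4; -4 9]
y = z − H·x̄ = [24]
S = H·P̄·Hᵀ + R = [73]
K = P̄·Hᵀ·S⁻¹ = [-26/73; -10/73]
x' = x̄ + K·y = [252/73, -313/73]
P' = (I − K·H)·P̄ = [565/73 -552/73; -552/73 557/73]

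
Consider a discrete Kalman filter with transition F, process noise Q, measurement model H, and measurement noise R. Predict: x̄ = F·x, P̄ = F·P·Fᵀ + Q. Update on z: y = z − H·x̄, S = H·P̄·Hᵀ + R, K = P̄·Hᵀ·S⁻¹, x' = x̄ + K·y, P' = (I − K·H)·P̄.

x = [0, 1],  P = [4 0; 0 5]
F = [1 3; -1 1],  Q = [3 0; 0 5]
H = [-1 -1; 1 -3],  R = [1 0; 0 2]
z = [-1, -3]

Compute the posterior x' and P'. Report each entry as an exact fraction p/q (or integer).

x' = [145/3334, 3315/3334]
P' = [6781/10002 629/10002; 629/10002 1849/10002]

x̄ = F·x = [3, 1]
P̄ = F·P·Fᵀ + Q = [52 11; 11 14]
y = z − H·x̄ = [3, -3]
S = H·P̄·Hᵀ + R = [89 12; 12 114]
K = P̄·Hᵀ·S⁻¹ = [-1235/1667 2447/10002; -413/1667 -2459/10002]
x' = x̄ + K·y = [145/3334, 3315/3334]
P' = (I − K·H)·P̄ = [6781/10002 629/10002; 629/10002 1849/10002]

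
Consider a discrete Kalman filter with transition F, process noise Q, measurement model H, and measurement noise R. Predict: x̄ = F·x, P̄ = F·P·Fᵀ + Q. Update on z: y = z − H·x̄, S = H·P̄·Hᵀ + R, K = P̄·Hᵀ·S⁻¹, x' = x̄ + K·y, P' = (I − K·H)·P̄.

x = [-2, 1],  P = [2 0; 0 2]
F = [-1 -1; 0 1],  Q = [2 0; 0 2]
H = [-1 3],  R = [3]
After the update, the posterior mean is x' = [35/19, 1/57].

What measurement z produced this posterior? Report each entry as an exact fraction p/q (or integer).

x̄ = F·x = [1, 1]
P̄ = F·P·Fᵀ + Q = [6 -2; -2 4]
S = H·P̄·Hᵀ + R = [57]
K = P̄·Hᵀ·S⁻¹ = [-4/19; 14/57]
x' − x̄ = [16/19, -56/57] = K·y
y = (KᵀK)⁻¹·Kᵀ·(x' − x̄) = [-4]
z = y + H·x̄ = [-4] + [2] = [-2]

z = [-2]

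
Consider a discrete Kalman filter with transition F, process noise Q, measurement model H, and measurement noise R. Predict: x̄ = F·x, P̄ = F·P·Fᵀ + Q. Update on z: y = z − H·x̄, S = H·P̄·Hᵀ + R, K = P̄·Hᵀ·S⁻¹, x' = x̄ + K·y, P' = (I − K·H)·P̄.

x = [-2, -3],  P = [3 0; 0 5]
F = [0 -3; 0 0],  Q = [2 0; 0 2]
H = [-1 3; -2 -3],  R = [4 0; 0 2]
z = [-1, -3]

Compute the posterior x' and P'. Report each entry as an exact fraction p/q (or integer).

x̄ = F·x = [9, 0]
P̄ = F·P·Fᵀ + Q = [47 0; 0 2]
y = z − H·x̄ = [8, 15]
S = H·P̄·Hᵀ + R = [69 76; 76 208]
K = P̄·Hᵀ·S⁻¹ = [-329/1072 -1457/4288; 213/1072 -435/4288]
x' = x̄ + K·y = [6209/4288, 291/4288]
P' = (I − K·H)·P̄ = [1363/2144 -423/2144; -423/2144 427/2144]

x' = [6209/4288, 291/4288]
P' = [1363/2144 -423/2144; -423/2144 427/2144]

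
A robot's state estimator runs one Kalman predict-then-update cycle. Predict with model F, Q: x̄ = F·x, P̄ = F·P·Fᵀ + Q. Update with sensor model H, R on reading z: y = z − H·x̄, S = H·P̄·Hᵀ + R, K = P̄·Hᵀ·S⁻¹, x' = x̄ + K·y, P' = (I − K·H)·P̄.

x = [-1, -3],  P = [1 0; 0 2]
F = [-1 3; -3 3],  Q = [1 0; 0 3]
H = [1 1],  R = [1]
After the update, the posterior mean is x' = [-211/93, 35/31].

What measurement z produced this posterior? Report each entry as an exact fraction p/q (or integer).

x̄ = F·x = [-8, -6]
P̄ = F·P·Fᵀ + Q = [20 21; 21 30]
S = H·P̄·Hᵀ + R = [93]
K = P̄·Hᵀ·S⁻¹ = [41/93; 17/31]
x' − x̄ = [533/93, 221/31] = K·y
y = (KᵀK)⁻¹·Kᵀ·(x' − x̄) = [13]
z = y + H·x̄ = [13] + [-14] = [-1]

z = [-1]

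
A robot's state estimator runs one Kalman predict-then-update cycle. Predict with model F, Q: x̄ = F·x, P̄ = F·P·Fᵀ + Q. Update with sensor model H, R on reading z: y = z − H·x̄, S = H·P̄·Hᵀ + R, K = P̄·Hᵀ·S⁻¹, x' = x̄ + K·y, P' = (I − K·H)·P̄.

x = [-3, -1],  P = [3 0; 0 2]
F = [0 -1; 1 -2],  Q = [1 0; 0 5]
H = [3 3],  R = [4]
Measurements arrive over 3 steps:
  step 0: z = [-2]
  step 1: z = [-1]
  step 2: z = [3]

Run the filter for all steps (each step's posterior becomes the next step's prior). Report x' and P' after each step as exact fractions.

step 0: x̄ = F·x = [1, -1]
step 0: P̄ = F·P·Fᵀ + Q = [3 4; 4 16]
step 0: y = z − H·x̄ = [-2]
step 0: S = H·P̄·Hᵀ + R = [247]
step 0: K = P̄·Hᵀ·S⁻¹ = [21/247; 60/247]
step 0: x' = x̄ + K·y = [205/247, -367/247]
step 0: P' = (I − K·H)·P̄ = [300/247 -272/247; -272/247 352/247]
step 1: x̄ = F·x = [367/247, 939/247]
step 1: P̄ = F·P·Fᵀ + Q = [599/247 976/247; 976/247 4031/247]
step 1: y = z − H·x̄ = [-4165/247]
step 1: S = H·P̄·Hᵀ + R = [60226/247]
step 1: K = P̄·Hᵀ·S⁻¹ = [4725/60226; 15021/60226]
step 1: x' = x̄ + K·y = [9811/60226, -24333/60226]
step 1: P' = (I − K·H)·P̄ = [55667/60226 -49367/60226; -49367/60226 69395/60226]
step 2: x̄ = F·x = [24333/60226, 58477/60226]
step 2: P̄ = F·P·Fᵀ + Q = [129621/60226 188157/60226; 188157/60226 831845/60226]
step 2: y = z − H·x̄ = [-33876/30113]
step 2: S = H·P̄·Hᵀ + R = [6140462/30113]
step 2: K = P̄·Hᵀ·S⁻¹ = [476667/6140462; 1530003/6140462]
step 2: x' = x̄ + K·y = [1944687/6140462, 4240943/6140462]
step 2: P' = (I − K·H)·P̄ = [2835237/3070231 -2517459/3070231; -2517459/3070231 3537461/3070231]

step 0: x' = [205/247, -367/247], P' = [300/247 -272/247; -272/247 352/247]
step 1: x' = [9811/60226, -24333/60226], P' = [55667/60226 -49367/60226; -49367/60226 69395/60226]
step 2: x' = [1944687/6140462, 4240943/6140462], P' = [2835237/3070231 -2517459/3070231; -2517459/3070231 3537461/3070231]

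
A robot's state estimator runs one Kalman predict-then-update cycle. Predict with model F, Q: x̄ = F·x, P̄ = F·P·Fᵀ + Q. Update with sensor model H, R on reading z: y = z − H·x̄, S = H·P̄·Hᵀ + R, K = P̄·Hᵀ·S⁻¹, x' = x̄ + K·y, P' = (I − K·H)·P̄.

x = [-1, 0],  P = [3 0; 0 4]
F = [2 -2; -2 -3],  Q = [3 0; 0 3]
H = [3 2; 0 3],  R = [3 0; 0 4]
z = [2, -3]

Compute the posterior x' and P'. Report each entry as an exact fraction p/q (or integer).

x' = [8239/6683, -18421/20049]
P' = [6907/13366 -1908/6683; -1908/6683 2908/6683]

x̄ = F·x = [-2, 2]
P̄ = F·P·Fᵀ + Q = [31 12; 12 51]
y = z − H·x̄ = [4, -9]
S = H·P̄·Hᵀ + R = [630 414; 414 463]
K = P̄·Hᵀ·S⁻¹ = [4363/13366 -1431/6683; 92/20049 2181/6683]
x' = x̄ + K·y = [8239/6683, -18421/20049]
P' = (I − K·H)·P̄ = [6907/13366 -1908/6683; -1908/6683 2908/6683]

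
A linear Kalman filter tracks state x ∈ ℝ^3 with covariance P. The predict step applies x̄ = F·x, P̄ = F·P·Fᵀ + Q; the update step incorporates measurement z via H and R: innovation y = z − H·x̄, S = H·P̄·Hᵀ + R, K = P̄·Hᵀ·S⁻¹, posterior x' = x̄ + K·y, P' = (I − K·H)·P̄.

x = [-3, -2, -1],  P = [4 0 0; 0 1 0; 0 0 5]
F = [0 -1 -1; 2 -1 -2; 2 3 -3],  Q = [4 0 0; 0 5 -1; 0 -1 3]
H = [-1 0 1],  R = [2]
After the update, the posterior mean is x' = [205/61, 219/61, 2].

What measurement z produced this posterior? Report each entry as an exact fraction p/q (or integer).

z = [-1]

x̄ = F·x = [3, -2, -9]
P̄ = F·P·Fᵀ + Q = [10 11 12; 11 42 42; 12 42 73]
S = H·P̄·Hᵀ + R = [61]
K = P̄·Hᵀ·S⁻¹ = [2/61; 31/61; 1]
x' − x̄ = [22/61, 341/61, 11] = K·y
y = (KᵀK)⁻¹·Kᵀ·(x' − x̄) = [11]
z = y + H·x̄ = [11] + [-12] = [-1]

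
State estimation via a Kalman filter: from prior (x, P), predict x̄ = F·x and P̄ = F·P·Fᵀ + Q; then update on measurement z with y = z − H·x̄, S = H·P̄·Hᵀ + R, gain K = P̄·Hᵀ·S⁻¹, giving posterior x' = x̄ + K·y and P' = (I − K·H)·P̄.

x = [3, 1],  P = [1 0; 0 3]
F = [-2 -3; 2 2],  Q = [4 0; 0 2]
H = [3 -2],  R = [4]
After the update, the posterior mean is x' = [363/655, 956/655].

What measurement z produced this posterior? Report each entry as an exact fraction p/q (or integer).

x̄ = F·x = [-9, 8]
P̄ = F·P·Fᵀ + Q = [35 -22; -22 18]
S = H·P̄·Hᵀ + R = [655]
K = P̄·Hᵀ·S⁻¹ = [149/655; -102/655]
x' − x̄ = [6258/655, -4284/655] = K·y
y = (KᵀK)⁻¹·Kᵀ·(x' − x̄) = [42]
z = y + H·x̄ = [42] + [-43] = [-1]

z = [-1]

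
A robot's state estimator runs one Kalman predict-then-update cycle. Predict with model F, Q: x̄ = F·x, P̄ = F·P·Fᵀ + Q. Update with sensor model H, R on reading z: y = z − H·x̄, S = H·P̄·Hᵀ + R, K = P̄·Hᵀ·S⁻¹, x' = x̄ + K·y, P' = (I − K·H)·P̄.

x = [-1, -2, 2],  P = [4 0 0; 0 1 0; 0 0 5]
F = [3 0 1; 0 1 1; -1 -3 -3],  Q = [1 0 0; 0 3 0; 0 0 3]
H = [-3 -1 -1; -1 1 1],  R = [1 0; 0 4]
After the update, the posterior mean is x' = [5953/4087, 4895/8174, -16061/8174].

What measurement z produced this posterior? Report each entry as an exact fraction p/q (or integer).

z = [-3, -3]

x̄ = F·x = [-1, 0, 1]
P̄ = F·P·Fᵀ + Q = [42 5 -27; 5 9 -18; -27 -18 61]
S = H·P̄·Hᵀ + R = [281 136; 136 124]
K = P̄·Hᵀ·S⁻¹ = [-1048/4087 -960/4087; 290/4087 -1559/8174; -1202/4087 7251/8174]
x' − x̄ = [10040/4087, 4895/8174, -24235/8174] = K·y
y = (KᵀK)⁻¹·Kᵀ·(x' − x̄) = [-5, -5]
z = y + H·x̄ = [-5, -5] + [2, 2] = [-3, -3]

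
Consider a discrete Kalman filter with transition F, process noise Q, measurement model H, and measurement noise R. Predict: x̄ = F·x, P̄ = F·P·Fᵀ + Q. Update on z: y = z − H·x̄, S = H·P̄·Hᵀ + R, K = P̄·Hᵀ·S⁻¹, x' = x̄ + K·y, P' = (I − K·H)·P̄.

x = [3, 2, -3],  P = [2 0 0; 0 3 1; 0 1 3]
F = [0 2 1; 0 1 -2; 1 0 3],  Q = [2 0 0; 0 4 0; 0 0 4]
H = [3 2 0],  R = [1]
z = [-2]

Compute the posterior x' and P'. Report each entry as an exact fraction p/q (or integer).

x' = [-983/214, 1271/214, -1599/214]
P' = [1245/214 -1839/214 2355/214; -1839/214 2769/214 -3525/214; 2355/214 -3525/214 6837/214]

x̄ = F·x = [1, 8, -6]
P̄ = F·P·Fᵀ + Q = [21 -3 15; -3 15 -15; 15 -15 33]
y = z − H·x̄ = [-21]
S = H·P̄·Hᵀ + R = [214]
K = P̄·Hᵀ·S⁻¹ = [57/214; 21/214; 15/214]
x' = x̄ + K·y = [-983/214, 1271/214, -1599/214]
P' = (I − K·H)·P̄ = [1245/214 -1839/214 2355/214; -1839/214 2769/214 -3525/214; 2355/214 -3525/214 6837/214]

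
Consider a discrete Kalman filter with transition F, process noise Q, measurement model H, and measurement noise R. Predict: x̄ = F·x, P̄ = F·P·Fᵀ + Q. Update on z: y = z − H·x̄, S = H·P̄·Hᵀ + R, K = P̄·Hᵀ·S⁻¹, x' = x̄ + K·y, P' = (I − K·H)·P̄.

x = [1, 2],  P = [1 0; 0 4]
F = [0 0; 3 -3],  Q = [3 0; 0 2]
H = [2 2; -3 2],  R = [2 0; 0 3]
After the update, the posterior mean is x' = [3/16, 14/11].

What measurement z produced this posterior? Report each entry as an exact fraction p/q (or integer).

z = [3, 2]

x̄ = F·x = [0, -3]
P̄ = F·P·Fᵀ + Q = [3 0; 0 47]
S = H·P̄·Hᵀ + R = [202 170; 170 218]
K = P̄·Hᵀ·S⁻¹ = [3/16 -3/16; 141/473 94/473]
x' − x̄ = [3/16, 47/11] = K·y
y = (KᵀK)⁻¹·Kᵀ·(x' − x̄) = [9, 8]
z = y + H·x̄ = [9, 8] + [-6, -6] = [3, 2]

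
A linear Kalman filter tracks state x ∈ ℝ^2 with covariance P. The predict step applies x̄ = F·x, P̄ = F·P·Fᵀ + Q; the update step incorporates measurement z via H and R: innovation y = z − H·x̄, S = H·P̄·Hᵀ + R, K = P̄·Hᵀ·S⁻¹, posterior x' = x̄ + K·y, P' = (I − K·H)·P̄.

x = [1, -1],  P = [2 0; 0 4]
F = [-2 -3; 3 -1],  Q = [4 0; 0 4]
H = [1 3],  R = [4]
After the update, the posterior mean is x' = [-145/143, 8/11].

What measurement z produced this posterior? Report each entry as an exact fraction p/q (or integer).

x̄ = F·x = [1, 4]
P̄ = F·P·Fᵀ + Q = [48 0; 0 26]
S = H·P̄·Hᵀ + R = [286]
K = P̄·Hᵀ·S⁻¹ = [24/143; 3/11]
x' − x̄ = [-288/143, -36/11] = K·y
y = (KᵀK)⁻¹·Kᵀ·(x' − x̄) = [-12]
z = y + H·x̄ = [-12] + [13] = [1]

z = [1]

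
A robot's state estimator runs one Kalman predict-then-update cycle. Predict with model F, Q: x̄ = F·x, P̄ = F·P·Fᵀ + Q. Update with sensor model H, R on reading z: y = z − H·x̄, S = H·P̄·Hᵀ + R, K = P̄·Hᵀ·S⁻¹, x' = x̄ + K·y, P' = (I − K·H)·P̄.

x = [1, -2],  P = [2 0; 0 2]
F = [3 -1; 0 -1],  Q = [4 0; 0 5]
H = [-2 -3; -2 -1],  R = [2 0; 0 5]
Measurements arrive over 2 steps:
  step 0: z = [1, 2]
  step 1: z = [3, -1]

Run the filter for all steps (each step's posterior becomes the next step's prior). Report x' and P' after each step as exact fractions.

step 0: x̄ = F·x = [5, 2]
step 0: P̄ = F·P·Fᵀ + Q = [24 2; 2 7]
step 0: y = z − H·x̄ = [17, 14]
step 0: S = H·P̄·Hᵀ + R = [185 133; 133 116]
step 0: K = P̄·Hᵀ·S⁻¹ = [386/3771 -2068/3771; -479/1257 430/1257]
step 0: x' = x̄ + K·y = [-3535/3771, 391/1257]
step 0: P' = (I − K·H)·P̄ = [7948/3771 -1852/1257; -1852/1257 518/419]
step 1: x̄ = F·x = [-3926/1257, -391/1257]
step 1: P̄ = F·P·Fᵀ + Q = [13846/419 2370/419; 2370/419 2613/419]
step 1: y = z − H·x̄ = [-5254/1257, -9500/1257]
step 1: S = H·P̄·Hᵀ + R = [108179/419 82183/419; 82183/419 69572/419]
step 1: K = P̄·Hᵀ·S⁻¹ = [117758/1842921 -935428/1842921; -215477/614307 189610/614307]
step 1: x' = x̄ + K·y = [821446/1842921, -241149/204769]
step 1: P' = (I − K·H)·P̄ = [3566734/1842921 -818776/614307; -818776/614307 229834/204769]

step 0: x' = [-3535/3771, 391/1257], P' = [7948/3771 -1852/1257; -1852/1257 518/419]
step 1: x' = [821446/1842921, -241149/204769], P' = [3566734/1842921 -818776/614307; -818776/614307 229834/204769]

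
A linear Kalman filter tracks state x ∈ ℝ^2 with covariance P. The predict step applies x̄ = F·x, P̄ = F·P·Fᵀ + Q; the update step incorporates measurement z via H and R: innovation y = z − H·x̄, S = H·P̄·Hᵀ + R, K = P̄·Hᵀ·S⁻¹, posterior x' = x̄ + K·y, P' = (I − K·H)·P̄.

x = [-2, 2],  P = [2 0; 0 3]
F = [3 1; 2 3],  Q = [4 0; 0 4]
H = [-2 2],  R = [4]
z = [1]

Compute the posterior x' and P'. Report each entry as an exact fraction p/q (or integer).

x̄ = F·x = [-4, 2]
P̄ = F·P·Fᵀ + Q = [25 21; 21 39]
y = z − H·x̄ = [-11]
S = H·P̄·Hᵀ + R = [92]
K = P̄·Hᵀ·S⁻¹ = [-2/23; 9/23]
x' = x̄ + K·y = [-70/23, -53/23]
P' = (I − K·H)·P̄ = [559/23 555/23; 555/23 573/23]

x' = [-70/23, -53/23]
P' = [559/23 555/23; 555/23 573/23]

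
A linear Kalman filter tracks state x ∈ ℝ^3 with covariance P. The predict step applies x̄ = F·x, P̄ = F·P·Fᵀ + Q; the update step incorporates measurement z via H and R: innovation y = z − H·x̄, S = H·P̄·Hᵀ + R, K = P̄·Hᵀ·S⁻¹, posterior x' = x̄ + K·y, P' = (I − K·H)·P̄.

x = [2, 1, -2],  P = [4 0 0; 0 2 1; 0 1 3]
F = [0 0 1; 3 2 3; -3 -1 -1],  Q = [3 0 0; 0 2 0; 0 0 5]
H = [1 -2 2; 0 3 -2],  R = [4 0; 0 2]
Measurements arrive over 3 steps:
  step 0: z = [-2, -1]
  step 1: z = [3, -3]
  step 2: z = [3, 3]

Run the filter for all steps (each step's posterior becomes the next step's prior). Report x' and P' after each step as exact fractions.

step 0: x' = [-50422/26397, -4405/2933, -44993/26397], P' = [59884/26397 12/2933 -8488/26397; 12/2933 5522/2933 7048/2933; -8488/26397 7048/2933 90760/26397]
step 1: x' = [47039017/144527633, -49875714/144527633, 146619759/144527633], P' = [311987544/144527633 3385008/144527633 -40665098/144527633; 3385008/144527633 273401591/144527633 347913055/144527633; -40665098/144527633 347913055/144527633 495924048/144527633]
step 2: x' = [1227962782579/517041864310, 105106960089/51704186431, 1814416903067/1034083728620], P' = [1672183873877/775562796465 902096716/51704186431 -448698095849/1551125592930; 902096716/51704186431 97104712114/51704186431 123531520104/51704186431; -448698095849/1551125592930 123531520104/51704186431 10570655265833/3102251185860]

step 0: x̄ = F·x = [-2, 2, -5]
step 0: P̄ = F·P·Fᵀ + Q = [6 11 -4; 11 85 -54; -4 -54 48]
step 0: y = z − H·x̄ = [14, -17]
step 0: S = H·P̄·Hᵀ + R = [914 -1201; -1201 1607]
step 0: K = P̄·Hᵀ·S⁻¹ = [10673/26397 8650/26397; 766/2933 1235/2933; 11542/26397 4388/26397]
step 0: x' = x̄ + K·y = [-50422/26397, -4405/2933, -44993/26397]
step 0: P' = (I − K·H)·P̄ = [59884/26397 12/2933 -8488/26397; 12/2933 5522/2933 7048/2933; -8488/26397 7048/2933 90760/26397]
step 1: x̄ = F·x = [-44993/26397, -40615/2933, 235904/26397]
step 1: P̄ = F·P·Fᵀ + Q = [169951/26397 41520/2933 -128728/26397; 41520/2933 246342/2933 -125212/2933; -128728/26397 -125212/2933 887983/26397]
step 1: y = z − H·x̄ = [-1078694/26397, 212746/3771]
step 1: S = H·P̄·Hᵀ + R = [19701415/26397 -3820712/3771; -3820712/3771 5297332/3771]
step 1: K = P̄·Hᵀ·S⁻¹ = [55971833/144527633 45742610/144527633; 38101984/144527633 124378663/289055266; 63839222/144527633 51891069/289055266]
step 1: x' = x̄ + K·y = [47039017/144527633, -49875714/144527633, 146619759/144527633]
step 1: P' = (I − K·H)·P̄ = [311987544/144527633 3385008/144527633 -40665098/144527633; 3385008/144527633 273401591/144527633 347913055/144527633; -40665098/144527633 347913055/144527633 495924048/144527633]
step 2: x̄ = F·x = [146619759/144527633, 481224900/144527633, -237861096/144527633]
step 2: P̄ = F·P·Fᵀ + Q = [929506947/144527633 2061602960/144527633 -721841809/144527633; 2061602960/144527633 12137470950/144527633 -6124512393/144527633; -721841809/144527633 -6124512393/144527633 4771997270/144527633]
step 2: y = z − H·x̄ = [1725135132/144527633, -1485813993/144527633]
step 2: S = H·P̄·Hᵀ + R = [107007810427/144527633 -145529446212/144527633; -145529446212/144527633 202108431612/144527633]
step 2: K = P̄·Hᵀ·S⁻¹ = [2121317157/5500445365 489292448069/1551125592930; 285934642/1100089073 22125548067/51704186431; 2402540748/5500445365 547181543527/3102251185860]
step 2: x' = x̄ + K·y = [1227962782579/517041864310, 105106960089/51704186431, 1814416903067/1034083728620]
step 2: P' = (I − K·H)·P̄ = [1672183873877/775562796465 902096716/51704186431 -448698095849/1551125592930; 902096716/51704186431 97104712114/51704186431 123531520104/51704186431; -448698095849/1551125592930 123531520104/51704186431 10570655265833/3102251185860]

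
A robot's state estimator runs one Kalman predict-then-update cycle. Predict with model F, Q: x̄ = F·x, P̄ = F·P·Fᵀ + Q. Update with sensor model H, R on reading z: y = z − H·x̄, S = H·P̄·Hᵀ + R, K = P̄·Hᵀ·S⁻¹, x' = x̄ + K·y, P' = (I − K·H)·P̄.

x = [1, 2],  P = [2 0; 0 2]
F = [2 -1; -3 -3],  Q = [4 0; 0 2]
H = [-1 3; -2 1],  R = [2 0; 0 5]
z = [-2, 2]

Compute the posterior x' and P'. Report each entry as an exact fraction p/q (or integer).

x' = [-12294/7303, -9317/7303]
P' = [11726/7303 4682/7303; 4682/7303 3414/7303]

x̄ = F·x = [0, -9]
P̄ = F·P·Fᵀ + Q = [14 -6; -6 38]
y = z − H·x̄ = [25, 11]
S = H·P̄·Hᵀ + R = [394 184; 184 123]
K = P̄·Hᵀ·S⁻¹ = [1160/7303 -3754/7303; 2780/7303 -1190/7303]
x' = x̄ + K·y = [-12294/7303, -9317/7303]
P' = (I − K·H)·P̄ = [11726/7303 4682/7303; 4682/7303 3414/7303]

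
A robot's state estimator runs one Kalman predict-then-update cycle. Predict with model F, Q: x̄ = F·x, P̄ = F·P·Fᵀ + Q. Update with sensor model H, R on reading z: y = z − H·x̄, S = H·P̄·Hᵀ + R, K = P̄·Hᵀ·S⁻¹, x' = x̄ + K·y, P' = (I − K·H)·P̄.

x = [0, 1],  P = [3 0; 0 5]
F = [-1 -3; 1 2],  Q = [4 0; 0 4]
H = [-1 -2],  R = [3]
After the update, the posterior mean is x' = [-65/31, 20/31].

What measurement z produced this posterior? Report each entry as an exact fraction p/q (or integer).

z = [1]

x̄ = F·x = [-3, 2]
P̄ = F·P·Fᵀ + Q = [52 -33; -33 27]
S = H·P̄·Hᵀ + R = [31]
K = P̄·Hᵀ·S⁻¹ = [14/31; -21/31]
x' − x̄ = [28/31, -42/31] = K·y
y = (KᵀK)⁻¹·Kᵀ·(x' − x̄) = [2]
z = y + H·x̄ = [2] + [-1] = [1]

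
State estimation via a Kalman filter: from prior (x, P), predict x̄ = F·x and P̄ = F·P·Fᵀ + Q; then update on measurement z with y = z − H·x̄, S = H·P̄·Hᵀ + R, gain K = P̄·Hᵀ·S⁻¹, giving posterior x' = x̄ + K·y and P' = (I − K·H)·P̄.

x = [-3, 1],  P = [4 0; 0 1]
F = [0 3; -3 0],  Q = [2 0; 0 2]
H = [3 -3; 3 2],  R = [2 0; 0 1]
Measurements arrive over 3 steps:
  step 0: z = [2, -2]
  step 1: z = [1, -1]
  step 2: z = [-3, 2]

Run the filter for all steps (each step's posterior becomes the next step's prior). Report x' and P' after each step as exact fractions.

step 0: x̄ = F·x = [3, 9]
step 0: P̄ = F·P·Fᵀ + Q = [11 0; 0 38]
step 0: y = z − H·x̄ = [20, -29]
step 0: S = H·P̄·Hᵀ + R = [443 -129; -129 252]
step 0: K = P̄·Hᵀ·S⁻¹ = [1397/10555 6292/31665; -6308/31665 18962/94995]
step 0: x' = x̄ + K·y = [-3653/31665, -73423/94995]
step 0: P' = (I − K·H)·P̄ = [792/10555 -418/31665; -418/31665 11362/94995]
step 1: x̄ = F·x = [-73423/31665, 3653/10555]
step 1: P̄ = F·P·Fᵀ + Q = [32472/10555 1254/10555; 1254/10555 28238/10555]
step 1: y = z − H·x̄ = [94937/10555, 55562/10555]
step 1: S = H·P̄·Hᵀ + R = [544928/10555 119058/10555; 119058/10555 430803/10555]
step 1: K = P̄·Hᵀ·S⁻¹ = [149743/1161018 341869/1741527; -331961/1741527 1005764/5224581]
step 1: x' = x̄ + K·y = [-436487/3483054, -1854902/5224581]
step 1: P' = (I − K·H)·P̄ = [42757/580509 -21472/1741527; -21472/1741527 599506/5224581]
step 2: x̄ = F·x = [-1854902/1741527, 436487/1161018]
step 2: P̄ = F·P·Fᵀ + Q = [1760524/580509 21472/193503; 21472/193503 171759/64501]
step 2: y = z − H·x̄ = [1536211/1161018, 859811/193503]
step 2: S = H·P̄·Hᵀ + R = [3306525/64501 708498/64501; 708498/64501 2597949/64501]
step 2: K = P̄·Hᵀ·S⁻¹ = [5389492/41798907 2734108/13932969; -2655385/13932969 8044880/41798907]
step 2: x' = x̄ + K·y = [-8484340/376190163, 122761514/125396721]
step 2: P' = (I − K·H)·P̄ = [9232988/125396721 -515332/41798907; -515332/41798907 4795438/41798907]

step 0: x' = [-3653/31665, -73423/94995], P' = [792/10555 -418/31665; -418/31665 11362/94995]
step 1: x' = [-436487/3483054, -1854902/5224581], P' = [42757/580509 -21472/1741527; -21472/1741527 599506/5224581]
step 2: x' = [-8484340/376190163, 122761514/125396721], P' = [9232988/125396721 -515332/41798907; -515332/41798907 4795438/41798907]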